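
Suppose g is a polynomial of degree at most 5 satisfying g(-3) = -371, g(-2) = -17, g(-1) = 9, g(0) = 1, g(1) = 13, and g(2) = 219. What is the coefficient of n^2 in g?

5

Write g(n) = an^5 + bn^4 + cn^3 + dn^2 + en + k. Substituting each data point gives a linear system:
  -243a + 81b - 27c + 9d - 3e + k = -371
  -32a + 16b - 8c + 4d - 2e + k = -17
  -a + b - c + d - e + k = 9
  k = 1
  a + b + c + d + e + k = 13
  32a + 16b + 8c + 4d + 2e + k = 219
Solving the system yields a = 3, b = 5, c = 4, d = 5, e = -5, k = 1.
So g(n) = 3n^5 + 5n^4 + 4n^3 + 5n^2 - 5n + 1.
The coefficient of n^2 is 5.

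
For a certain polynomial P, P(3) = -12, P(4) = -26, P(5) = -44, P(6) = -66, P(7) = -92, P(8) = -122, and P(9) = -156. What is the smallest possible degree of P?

2

Forward differences of the values at x = 3, 4, 5, 6, 7, 8, 9:
  P  : -12  -26  -44  -66  -92  -122  -156
  Δ  : -14  -18  -22  -26  -30  -34
  Δ^2: -4  -4  -4  -4  -4
  Δ^3: 0  0  0  0
  Δ^4: 0  0  0
  Δ^5: 0  0
  Δ^6: 0
The second differences are constant (-4) and nonzero, while all higher differences vanish, so the minimal degree is 2.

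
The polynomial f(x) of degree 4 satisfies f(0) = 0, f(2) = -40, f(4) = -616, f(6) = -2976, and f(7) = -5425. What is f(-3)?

Write f(x) = ax^4 + bx^3 + cx^2 + dx + e. Substituting each data point gives a linear system:
  e = 0
  16a + 8b + 4c + 2d + e = -40
  256a + 64b + 16c + 4d + e = -616
  1296a + 216b + 36c + 6d + e = -2976
  2401a + 343b + 49c + 7d + e = -5425
Solving the system yields a = -2, b = -2, c = 1, d = 2, e = 0.
So f(x) = -2x⁴ - 2x³ + x² + 2x.
Then f(-3) = -105.

-105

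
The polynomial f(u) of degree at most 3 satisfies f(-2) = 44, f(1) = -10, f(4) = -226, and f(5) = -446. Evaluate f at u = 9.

-2706

Write f(u) = au^3 + bu^2 + cu + d. Substituting each data point gives a linear system:
  -8a + 4b - 2c + d = 44
  a + b + c + d = -10
  64a + 16b + 4c + d = -226
  125a + 25b + 5c + d = -446
Solving the system yields a = -4, b = 3, c = -3, d = -6.
So f(u) = -4u³ + 3u² - 3u - 6.
Then f(9) = -2706.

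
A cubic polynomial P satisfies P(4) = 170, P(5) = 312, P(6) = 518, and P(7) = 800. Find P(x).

P(x) = 2x^3 + 2x^2 + 2x + 2

Using the Lagrange interpolation formula with nodes 4, 5, 6, 7:
  L_0(x) = (x - 5)(x - 6)(x - 7) / -6
  L_1(x) = (x - 4)(x - 6)(x - 7) / 2
  L_2(x) = (x - 4)(x - 5)(x - 7) / -2
  L_3(x) = (x - 4)(x - 5)(x - 6) / 6
Then P(x) = 170·L_0(x) + 312·L_1(x) + 518·L_2(x) + 800·L_3(x).
Expanding and collecting terms gives P(x) = 2x^3 + 2x^2 + 2x + 2.
Check: P(5) = 312. ✓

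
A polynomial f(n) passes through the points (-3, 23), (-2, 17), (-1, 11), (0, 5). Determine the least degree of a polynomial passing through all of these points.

Forward differences of the values at n = -3, -2, -1, 0:
  f  : 23  17  11  5
  Δ  : -6  -6  -6
  Δ^2: 0  0
  Δ^3: 0
The first differences are constant (-6) and nonzero, while all higher differences vanish, so the minimal degree is 1.

1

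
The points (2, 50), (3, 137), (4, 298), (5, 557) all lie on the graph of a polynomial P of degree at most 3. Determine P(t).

Using the Lagrange interpolation formula with nodes 2, 3, 4, 5:
  L_0(t) = (t - 3)(t - 4)(t - 5) / -6
  L_1(t) = (t - 2)(t - 4)(t - 5) / 2
  L_2(t) = (t - 2)(t - 3)(t - 5) / -2
  L_3(t) = (t - 2)(t - 3)(t - 4) / 6
Then P(t) = 50·L_0(t) + 137·L_1(t) + 298·L_2(t) + 557·L_3(t).
Expanding and collecting terms gives P(t) = 4t^3 + t^2 + 6t + 2.
Check: P(5) = 557. ✓

P(t) = 4t^3 + t^2 + 6t + 2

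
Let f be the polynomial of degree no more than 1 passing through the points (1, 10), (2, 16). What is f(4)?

28

Write f(t) = at + b. Substituting each data point gives a linear system:
  a + b = 10
  2a + b = 16
Solving the system yields a = 6, b = 4.
So f(t) = 6t + 4.
Then f(4) = 28.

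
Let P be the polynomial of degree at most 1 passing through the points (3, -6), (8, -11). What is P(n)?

Write P(n) = an + b. Substituting each data point gives a linear system:
  3a + b = -6
  8a + b = -11
Solving the system yields a = -1, b = -3.
So P(n) = -n - 3.
Check: P(8) = -11. ✓

P(n) = -n - 3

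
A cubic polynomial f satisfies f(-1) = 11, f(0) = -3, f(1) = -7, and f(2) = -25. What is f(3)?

-81

Using the Lagrange interpolation formula with nodes -1, 0, 1, 2:
  L_0(n) = n(n - 1)(n - 2) / -6
  L_1(n) = (n + 1)(n - 1)(n - 2) / 2
  L_2(n) = (n + 1)n(n - 2) / -2
  L_3(n) = (n + 1)n(n - 1) / 6
Then f(n) = 11·L_0(n) - 3·L_1(n) - 7·L_2(n) - 25·L_3(n).
Expanding and collecting terms gives f(n) = -4n³ + 5n² - 5n - 3.
Evaluating at n = 3: f(3) = -81.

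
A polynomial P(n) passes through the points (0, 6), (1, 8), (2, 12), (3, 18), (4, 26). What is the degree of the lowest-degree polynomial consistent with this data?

Forward differences of the values at n = 0, 1, 2, 3, 4:
  P  : 6  8  12  18  26
  Δ  : 2  4  6  8
  Δ^2: 2  2  2
  Δ^3: 0  0
  Δ^4: 0
The second differences are constant (2) and nonzero, while all higher differences vanish, so the minimal degree is 2.

2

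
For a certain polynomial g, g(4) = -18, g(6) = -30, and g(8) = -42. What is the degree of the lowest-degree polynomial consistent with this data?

Forward differences of the values at s = 4, 6, 8:
  g  : -18  -30  -42
  Δ  : -12  -12
  Δ^2: 0
The first differences are constant (-12) and nonzero, while all higher differences vanish, so the minimal degree is 1.

1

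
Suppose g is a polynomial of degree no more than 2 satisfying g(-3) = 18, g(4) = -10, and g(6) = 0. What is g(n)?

Write g(n) = an^2 + bn + c. Substituting each data point gives a linear system:
  9a - 3b + c = 18
  16a + 4b + c = -10
  36a + 6b + c = 0
Solving the system yields a = 1, b = -5, c = -6.
So g(n) = n^2 - 5n - 6.
Check: g(6) = 0. ✓

g(n) = n^2 - 5n - 6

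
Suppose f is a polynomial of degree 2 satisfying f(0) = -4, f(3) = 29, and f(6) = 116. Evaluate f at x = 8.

204

Using the Lagrange interpolation formula with nodes 0, 3, 6:
  L_0(x) = (x - 3)(x - 6) / 18
  L_1(x) = x(x - 6) / -9
  L_2(x) = x(x - 3) / 18
Then f(x) = -4·L_0(x) + 29·L_1(x) + 116·L_2(x).
Expanding and collecting terms gives f(x) = 3x^2 + 2x - 4.
Evaluating at x = 8: f(8) = 204.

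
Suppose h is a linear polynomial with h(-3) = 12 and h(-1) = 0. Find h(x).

h(x) = -6x - 6

Write h(x) = ax + b. Substituting each data point gives a linear system:
  -3a + b = 12
  -a + b = 0
Solving the system yields a = -6, b = -6.
So h(x) = -6x - 6.
Check: h(-3) = 12. ✓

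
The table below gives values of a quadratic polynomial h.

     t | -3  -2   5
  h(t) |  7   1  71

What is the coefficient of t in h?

Write h(t) = at^2 + bt + c. Substituting each data point gives a linear system:
  9a - 3b + c = 7
  4a - 2b + c = 1
  25a + 5b + c = 71
Solving the system yields a = 2, b = 4, c = 1.
So h(t) = 2t^2 + 4t + 1.
The coefficient of t is 4.

4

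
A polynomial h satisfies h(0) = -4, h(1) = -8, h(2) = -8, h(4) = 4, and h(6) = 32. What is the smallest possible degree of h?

Divided differences on the nodes 0, 1, 2, 4, 6:
  order 0: -4  -8  -8  4  32
  order 1: -4  0  6  14
  order 2: 2  2  2
  order 3: 0  0
  order 4: 0
The order-2 divided differences are all 2 (nonzero) and every higher order vanishes, so the data lies on a polynomial of degree exactly 2.

2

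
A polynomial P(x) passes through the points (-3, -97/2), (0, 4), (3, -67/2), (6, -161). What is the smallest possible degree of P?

Forward differences of the values at x = -3, 0, 3, 6:
  P  : -97/2  4  -67/2  -161
  Δ  : 105/2  -75/2  -255/2
  Δ^2: -90  -90
  Δ^3: 0
The second differences are constant (-90) and nonzero, while all higher differences vanish, so the minimal degree is 2.

2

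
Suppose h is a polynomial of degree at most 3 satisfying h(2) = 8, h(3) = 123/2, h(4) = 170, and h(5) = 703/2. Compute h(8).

Using the Lagrange interpolation formula with nodes 2, 3, 4, 5:
  L_0(u) = (u - 3)(u - 4)(u - 5) / -6
  L_1(u) = (u - 2)(u - 4)(u - 5) / 2
  L_2(u) = (u - 2)(u - 3)(u - 5) / -2
  L_3(u) = (u - 2)(u - 3)(u - 4) / 6
Then h(u) = 8·L_0(u) + 123/2·L_1(u) + 170·L_2(u) + 703/2·L_3(u).
Expanding and collecting terms gives h(u) = 3u^3 + (1/2)u^2 - 6u - 6.
Evaluating at u = 8: h(8) = 1514.

1514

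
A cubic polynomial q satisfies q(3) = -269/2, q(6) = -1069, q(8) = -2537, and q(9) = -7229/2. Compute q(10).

-4961

Using the Lagrange interpolation formula with nodes 3, 6, 8, 9:
  L_0(u) = (u - 6)(u - 8)(u - 9) / -90
  L_1(u) = (u - 3)(u - 8)(u - 9) / 18
  L_2(u) = (u - 3)(u - 6)(u - 9) / -10
  L_3(u) = (u - 3)(u - 6)(u - 8) / 18
Then q(u) = -269/2·L_0(u) - 1069·L_1(u) - 2537·L_2(u) - 7229/2·L_3(u).
Expanding and collecting terms gives q(u) = -5u^3 + (1/2)u^2 - u - 1.
Evaluating at u = 10: q(10) = -4961.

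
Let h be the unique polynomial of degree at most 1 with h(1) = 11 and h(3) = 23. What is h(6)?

41

Write h(n) = an + b. Substituting each data point gives a linear system:
  a + b = 11
  3a + b = 23
Solving the system yields a = 6, b = 5.
So h(n) = 6n + 5.
Then h(6) = 41.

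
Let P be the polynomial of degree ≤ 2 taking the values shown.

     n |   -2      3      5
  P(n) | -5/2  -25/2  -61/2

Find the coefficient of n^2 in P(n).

-1

Write P(n) = an^2 + bn + c. Substituting each data point gives a linear system:
  4a - 2b + c = -5/2
  9a + 3b + c = -25/2
  25a + 5b + c = -61/2
Solving the system yields a = -1, b = -1, c = -1/2.
So P(n) = -n^2 - n - 1/2.
The leading coefficient is -1.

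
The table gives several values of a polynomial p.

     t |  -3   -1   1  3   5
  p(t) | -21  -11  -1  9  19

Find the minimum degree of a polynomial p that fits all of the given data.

1

Forward differences of the values at t = -3, -1, 1, 3, 5:
  p  : -21  -11  -1  9  19
  Δ  : 10  10  10  10
  Δ^2: 0  0  0
  Δ^3: 0  0
  Δ^4: 0
The first differences are constant (10) and nonzero, while all higher differences vanish, so the minimal degree is 1.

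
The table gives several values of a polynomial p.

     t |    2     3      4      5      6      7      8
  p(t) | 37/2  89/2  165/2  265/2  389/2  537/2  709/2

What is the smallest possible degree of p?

Forward differences of the values at t = 2, 3, 4, 5, 6, 7, 8:
  p  : 37/2  89/2  165/2  265/2  389/2  537/2  709/2
  Δ  : 26  38  50  62  74  86
  Δ^2: 12  12  12  12  12
  Δ^3: 0  0  0  0
  Δ^4: 0  0  0
  Δ^5: 0  0
  Δ^6: 0
The second differences are constant (12) and nonzero, while all higher differences vanish, so the minimal degree is 2.

2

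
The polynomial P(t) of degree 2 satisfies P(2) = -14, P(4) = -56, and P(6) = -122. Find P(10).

Forward differences of the values at t = 2, 4, 6:
  P  : -14  -56  -122
  Δ  : -42  -66
  Δ^2: -24
The second differences are constant, confirming degree 2.
Interpolating (Newton forward form) and evaluating at t = 10 gives P(10) = -326.

-326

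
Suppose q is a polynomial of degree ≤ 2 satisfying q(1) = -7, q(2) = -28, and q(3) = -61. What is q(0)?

2

Write q(n) = an^2 + bn + c. Substituting each data point gives a linear system:
  a + b + c = -7
  4a + 2b + c = -28
  9a + 3b + c = -61
Solving the system yields a = -6, b = -3, c = 2.
So q(n) = -6n^2 - 3n + 2.
Then q(0) = 2.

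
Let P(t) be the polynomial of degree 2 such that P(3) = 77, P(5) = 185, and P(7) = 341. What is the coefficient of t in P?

Write P(t) = at^2 + bt + c. Substituting each data point gives a linear system:
  9a + 3b + c = 77
  25a + 5b + c = 185
  49a + 7b + c = 341
Solving the system yields a = 6, b = 6, c = 5.
So P(t) = 6t^2 + 6t + 5.
The coefficient of t is 6.

6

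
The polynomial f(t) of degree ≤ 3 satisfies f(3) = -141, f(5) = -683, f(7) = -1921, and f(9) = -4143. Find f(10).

-5713

Forward differences of the values at t = 3, 5, 7, 9:
  f  : -141  -683  -1921  -4143
  Δ  : -542  -1238  -2222
  Δ^2: -696  -984
  Δ^3: -288
The third differences are constant, confirming degree 3.
Interpolating (Newton forward form) and evaluating at t = 10 gives f(10) = -5713.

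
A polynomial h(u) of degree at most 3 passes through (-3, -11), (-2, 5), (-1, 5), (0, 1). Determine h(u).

h(u) = 2u^3 + 4u^2 - 2u + 1

Write h(u) = au^3 + bu^2 + cu + d. Substituting each data point gives a linear system:
  -27a + 9b - 3c + d = -11
  -8a + 4b - 2c + d = 5
  -a + b - c + d = 5
  d = 1
Solving the system yields a = 2, b = 4, c = -2, d = 1.
So h(u) = 2u^3 + 4u^2 - 2u + 1.
Check: h(-3) = -11. ✓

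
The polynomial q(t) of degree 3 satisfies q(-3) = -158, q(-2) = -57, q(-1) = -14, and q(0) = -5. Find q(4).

Write q(t) = at^3 + bt^2 + ct + d. Substituting each data point gives a linear system:
  -27a + 9b - 3c + d = -158
  -8a + 4b - 2c + d = -57
  -a + b - c + d = -14
  d = -5
Solving the system yields a = 4, b = -5, c = 0, d = -5.
So q(t) = 4t³ - 5t² - 5.
Then q(4) = 171.

171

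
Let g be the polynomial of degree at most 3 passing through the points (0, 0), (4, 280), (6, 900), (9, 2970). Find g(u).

Write g(u) = au^3 + bu^2 + cu + d. Substituting each data point gives a linear system:
  d = 0
  64a + 16b + 4c + d = 280
  216a + 36b + 6c + d = 900
  729a + 81b + 9c + d = 2970
Solving the system yields a = 4, b = 0, c = 6, d = 0.
So g(u) = 4u^3 + 6u.
Check: g(4) = 280. ✓

g(u) = 4u^3 + 6u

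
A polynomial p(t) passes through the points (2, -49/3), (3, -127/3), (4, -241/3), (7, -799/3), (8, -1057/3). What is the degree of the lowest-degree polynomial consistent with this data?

Divided differences on the nodes 2, 3, 4, 7, 8:
  order 0: -49/3  -127/3  -241/3  -799/3  -1057/3
  order 1: -26  -38  -62  -86
  order 2: -6  -6  -6
  order 3: 0  0
  order 4: 0
The order-2 divided differences are all -6 (nonzero) and every higher order vanishes, so the data lies on a polynomial of degree exactly 2.

2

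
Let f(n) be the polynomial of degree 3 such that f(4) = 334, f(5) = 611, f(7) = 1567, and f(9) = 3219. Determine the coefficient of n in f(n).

Write f(n) = an^3 + bn^2 + cn + d. Substituting each data point gives a linear system:
  64a + 16b + 4c + d = 334
  125a + 25b + 5c + d = 611
  343a + 49b + 7c + d = 1567
  729a + 81b + 9c + d = 3219
Solving the system yields a = 4, b = 3, c = 6, d = 6.
So f(n) = 4n^3 + 3n^2 + 6n + 6.
The coefficient of n is 6.

6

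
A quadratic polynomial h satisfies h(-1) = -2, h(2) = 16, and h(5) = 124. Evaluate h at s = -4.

Forward differences of the values at s = -1, 2, 5:
  h  : -2  16  124
  Δ  : 18  108
  Δ^2: 90
The second differences are constant, confirming degree 2.
Interpolating (Newton forward form) and evaluating at s = -4 gives h(-4) = 70.

70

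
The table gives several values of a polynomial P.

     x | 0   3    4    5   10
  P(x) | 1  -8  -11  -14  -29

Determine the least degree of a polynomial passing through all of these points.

1

Divided differences on the nodes 0, 3, 4, 5, 10:
  order 0: 1  -8  -11  -14  -29
  order 1: -3  -3  -3  -3
  order 2: 0  0  0
  order 3: 0  0
  order 4: 0
The order-1 divided differences are all -3 (nonzero) and every higher order vanishes, so the data lies on a polynomial of degree exactly 1.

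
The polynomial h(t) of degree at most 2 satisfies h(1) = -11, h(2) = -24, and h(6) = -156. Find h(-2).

-20

Using the Lagrange interpolation formula with nodes 1, 2, 6:
  L_0(t) = (t - 2)(t - 6) / 5
  L_1(t) = (t - 1)(t - 6) / -4
  L_2(t) = (t - 1)(t - 2) / 20
Then h(t) = -11·L_0(t) - 24·L_1(t) - 156·L_2(t).
Expanding and collecting terms gives h(t) = -4t^2 - t - 6.
Evaluating at t = -2: h(-2) = -20.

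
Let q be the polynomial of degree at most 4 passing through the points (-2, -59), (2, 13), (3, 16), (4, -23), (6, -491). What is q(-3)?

-212

Write q(u) = au^4 + bu^3 + cu^2 + du + e. Substituting each data point gives a linear system:
  16a - 8b + 4c - 2d + e = -59
  16a + 8b + 4c + 2d + e = 13
  81a + 27b + 9c + 3d + e = 16
  256a + 64b + 16c + 4d + e = -23
  1296a + 216b + 36c + 6d + e = -491
Solving the system yields a = -1, b = 4, c = -2, d = 2, e = 1.
So q(u) = -u^4 + 4u^3 - 2u^2 + 2u + 1.
Then q(-3) = -212.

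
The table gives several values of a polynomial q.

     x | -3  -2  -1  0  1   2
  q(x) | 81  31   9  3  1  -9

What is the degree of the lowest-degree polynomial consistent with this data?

Forward differences of the values at x = -3, -2, -1, 0, 1, 2:
  q  : 81  31  9  3  1  -9
  Δ  : -50  -22  -6  -2  -10
  Δ^2: 28  16  4  -8
  Δ^3: -12  -12  -12
  Δ^4: 0  0
  Δ^5: 0
The third differences are constant (-12) and nonzero, while all higher differences vanish, so the minimal degree is 3.

3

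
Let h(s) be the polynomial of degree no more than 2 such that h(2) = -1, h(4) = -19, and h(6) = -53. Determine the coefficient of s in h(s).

3

Write h(s) = as^2 + bs + c. Substituting each data point gives a linear system:
  4a + 2b + c = -1
  16a + 4b + c = -19
  36a + 6b + c = -53
Solving the system yields a = -2, b = 3, c = 1.
So h(s) = -2s^2 + 3s + 1.
The coefficient of s is 3.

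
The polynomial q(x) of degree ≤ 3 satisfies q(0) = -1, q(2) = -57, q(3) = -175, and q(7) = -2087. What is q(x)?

Using the Lagrange interpolation formula with nodes 0, 2, 3, 7:
  L_0(x) = (x - 2)(x - 3)(x - 7) / -42
  L_1(x) = x(x - 3)(x - 7) / 10
  L_2(x) = x(x - 2)(x - 7) / -12
  L_3(x) = x(x - 2)(x - 3) / 140
Then q(x) = -1·L_0(x) - 57·L_1(x) - 175·L_2(x) - 2087·L_3(x).
Expanding and collecting terms gives q(x) = -6x^3 - 4x - 1.
Check: q(2) = -57. ✓

q(x) = -6x^3 - 4x - 1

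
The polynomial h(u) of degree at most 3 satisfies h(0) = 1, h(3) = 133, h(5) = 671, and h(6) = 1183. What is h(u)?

Using the Lagrange interpolation formula with nodes 0, 3, 5, 6:
  L_0(u) = (u - 3)(u - 5)(u - 6) / -90
  L_1(u) = u(u - 5)(u - 6) / 18
  L_2(u) = u(u - 3)(u - 6) / -10
  L_3(u) = u(u - 3)(u - 5) / 18
Then h(u) = 1·L_0(u) + 133·L_1(u) + 671·L_2(u) + 1183·L_3(u).
Expanding and collecting terms gives h(u) = 6u^3 - 3u^2 - u + 1.
Check: h(3) = 133. ✓

h(u) = 6u^3 - 3u^2 - u + 1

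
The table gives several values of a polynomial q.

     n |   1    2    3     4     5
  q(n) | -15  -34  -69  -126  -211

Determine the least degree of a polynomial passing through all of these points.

Forward differences of the values at n = 1, 2, 3, 4, 5:
  q  : -15  -34  -69  -126  -211
  Δ  : -19  -35  -57  -85
  Δ^2: -16  -22  -28
  Δ^3: -6  -6
  Δ^4: 0
The third differences are constant (-6) and nonzero, while all higher differences vanish, so the minimal degree is 3.

3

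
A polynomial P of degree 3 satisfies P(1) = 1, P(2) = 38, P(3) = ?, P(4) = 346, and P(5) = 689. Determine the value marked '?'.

The 4 known points determine the degree-3 polynomial uniquely.
Write P(x) = ax^3 + bx^2 + cx + d. Substituting each data point gives a linear system:
  a + b + c + d = 1
  8a + 4b + 2c + d = 38
  64a + 16b + 4c + d = 346
  125a + 25b + 5c + d = 689
Solving the system yields a = 6, b = -3, c = 4, d = -6.
So P(x) = 6x³ - 3x² + 4x - 6.
Then P(3) = 141.

141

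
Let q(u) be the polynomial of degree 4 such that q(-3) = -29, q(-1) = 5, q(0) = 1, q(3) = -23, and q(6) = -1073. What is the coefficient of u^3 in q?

Write q(u) = au^4 + bu^3 + cu^2 + du + e. Substituting each data point gives a linear system:
  81a - 27b + 9c - 3d + e = -29
  a - b + c - d + e = 5
  e = 1
  81a + 27b + 9c + 3d + e = -23
  1296a + 216b + 36c + 6d + e = -1073
Solving the system yields a = -1, b = 0, c = 6, d = 1, e = 1.
So q(u) = -u^4 + 6u^2 + u + 1.
The coefficient of u^3 is 0.

0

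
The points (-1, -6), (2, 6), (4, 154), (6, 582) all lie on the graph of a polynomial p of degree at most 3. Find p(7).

Write p(t) = at^3 + bt^2 + ct + d. Substituting each data point gives a linear system:
  -a + b - c + d = -6
  8a + 4b + 2c + d = 6
  64a + 16b + 4c + d = 154
  216a + 36b + 6c + d = 582
Solving the system yields a = 3, b = -1, c = -4, d = -6.
So p(t) = 3t³ - t² - 4t - 6.
Then p(7) = 946.

946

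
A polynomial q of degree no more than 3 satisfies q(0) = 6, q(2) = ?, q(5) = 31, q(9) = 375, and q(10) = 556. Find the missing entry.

4

The 4 known points determine the degree-3 polynomial uniquely.
Write q(u) = au^3 + bu^2 + cu + d. Substituting each data point gives a linear system:
  d = 6
  125a + 25b + 5c + d = 31
  729a + 81b + 9c + d = 375
  1000a + 100b + 10c + d = 556
Solving the system yields a = 1, b = -5, c = 5, d = 6.
So q(u) = u^3 - 5u^2 + 5u + 6.
Then q(2) = 4.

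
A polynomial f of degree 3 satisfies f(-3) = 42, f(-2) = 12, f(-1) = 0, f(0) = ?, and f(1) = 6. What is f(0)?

0

On equispaced nodes a degree-3 polynomial has vanishing fourth forward difference, so
  f(-3) - 4·f(-2) + 6·f(-1) - 4·f(0) + f(1) = 0.
Substituting the known values and solving for f(0):
  -4·f(0) = 0
  f(0) = 0.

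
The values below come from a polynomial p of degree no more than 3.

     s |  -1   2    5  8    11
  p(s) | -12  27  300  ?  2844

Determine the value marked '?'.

1131

On equispaced nodes a degree-3 polynomial has vanishing fourth forward difference, so
  p(-1) - 4·p(2) + 6·p(5) - 4·p(8) + p(11) = 0.
Substituting the known values and solving for p(8):
  -4·p(8) = -4524
  p(8) = 1131.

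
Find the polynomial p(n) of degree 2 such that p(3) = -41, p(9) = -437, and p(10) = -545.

p(n) = -6n^2 + 6n - 5

Write p(n) = an^2 + bn + c. Substituting each data point gives a linear system:
  9a + 3b + c = -41
  81a + 9b + c = -437
  100a + 10b + c = -545
Solving the system yields a = -6, b = 6, c = -5.
So p(n) = -6n² + 6n - 5.
Check: p(9) = -437. ✓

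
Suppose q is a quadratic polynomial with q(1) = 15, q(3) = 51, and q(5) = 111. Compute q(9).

Forward differences of the values at x = 1, 3, 5:
  q  : 15  51  111
  Δ  : 36  60
  Δ^2: 24
The second differences are constant, confirming degree 2.
Interpolating (Newton forward form) and evaluating at x = 9 gives q(9) = 303.

303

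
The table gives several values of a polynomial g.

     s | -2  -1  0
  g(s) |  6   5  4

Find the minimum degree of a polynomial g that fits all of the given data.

1

Forward differences of the values at s = -2, -1, 0:
  g  : 6  5  4
  Δ  : -1  -1
  Δ^2: 0
The first differences are constant (-1) and nonzero, while all higher differences vanish, so the minimal degree is 1.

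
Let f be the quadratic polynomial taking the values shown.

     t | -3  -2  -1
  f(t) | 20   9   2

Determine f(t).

Write f(t) = at^2 + bt + c. Substituting each data point gives a linear system:
  9a - 3b + c = 20
  4a - 2b + c = 9
  a - b + c = 2
Solving the system yields a = 2, b = -1, c = -1.
So f(t) = 2t^2 - t - 1.
Check: f(-3) = 20. ✓

f(t) = 2t^2 - t - 1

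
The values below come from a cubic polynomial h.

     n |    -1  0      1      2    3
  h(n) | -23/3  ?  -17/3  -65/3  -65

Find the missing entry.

The 4 known points determine the degree-3 polynomial uniquely.
Write h(n) = an^3 + bn^2 + cn + d. Substituting each data point gives a linear system:
  -a + b - c + d = -23/3
  a + b + c + d = -17/3
  8a + 4b + 2c + d = -65/3
  27a + 9b + 3c + d = -65
Solving the system yields a = -2, b = -5/3, c = 3, d = -5.
So h(n) = -2n^3 - (5/3)n^2 + 3n - 5.
Then h(0) = -5.

-5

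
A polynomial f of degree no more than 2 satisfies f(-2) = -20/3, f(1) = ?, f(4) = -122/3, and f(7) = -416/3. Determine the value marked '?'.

10/3

On equispaced nodes a degree-2 polynomial has vanishing third forward difference, so
  - f(-2) + 3·f(1) - 3·f(4) + f(7) = 0.
Substituting the known values and solving for f(1):
  3·f(1) = 10
  f(1) = 10/3.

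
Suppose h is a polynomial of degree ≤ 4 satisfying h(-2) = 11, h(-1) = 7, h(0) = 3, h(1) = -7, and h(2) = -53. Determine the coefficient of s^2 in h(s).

-2

Write h(s) = as^4 + bs^3 + cs^2 + ds + e. Substituting each data point gives a linear system:
  16a - 8b + 4c - 2d + e = 11
  a - b + c - d + e = 7
  e = 3
  a + b + c + d + e = -7
  16a + 8b + 4c + 2d + e = -53
Solving the system yields a = -1, b = -3, c = -2, d = -4, e = 3.
So h(s) = -s^4 - 3s^3 - 2s^2 - 4s + 3.
The coefficient of s^2 is -2.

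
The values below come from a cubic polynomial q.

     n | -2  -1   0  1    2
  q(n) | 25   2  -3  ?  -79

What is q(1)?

The 4 known points determine the degree-3 polynomial uniquely.
Write q(n) = an^3 + bn^2 + cn + d. Substituting each data point gives a linear system:
  -8a + 4b - 2c + d = 25
  -a + b - c + d = 2
  d = -3
  8a + 4b + 2c + d = -79
Solving the system yields a = -5, b = -6, c = -6, d = -3.
So q(n) = -5n³ - 6n² - 6n - 3.
Then q(1) = -20.

-20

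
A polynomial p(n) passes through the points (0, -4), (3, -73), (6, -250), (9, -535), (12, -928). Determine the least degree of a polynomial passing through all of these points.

Forward differences of the values at n = 0, 3, 6, 9, 12:
  p  : -4  -73  -250  -535  -928
  Δ  : -69  -177  -285  -393
  Δ^2: -108  -108  -108
  Δ^3: 0  0
  Δ^4: 0
The second differences are constant (-108) and nonzero, while all higher differences vanish, so the minimal degree is 2.

2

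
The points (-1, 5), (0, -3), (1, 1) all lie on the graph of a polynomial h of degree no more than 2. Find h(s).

Write h(s) = as^2 + bs + c. Substituting each data point gives a linear system:
  a - b + c = 5
  c = -3
  a + b + c = 1
Solving the system yields a = 6, b = -2, c = -3.
So h(s) = 6s^2 - 2s - 3.
Check: h(-1) = 5. ✓

h(s) = 6s^2 - 2s - 3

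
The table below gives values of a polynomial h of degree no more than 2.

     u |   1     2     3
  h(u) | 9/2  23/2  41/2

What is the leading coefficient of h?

1

Write h(u) = au^2 + bu + c. Substituting each data point gives a linear system:
  a + b + c = 9/2
  4a + 2b + c = 23/2
  9a + 3b + c = 41/2
Solving the system yields a = 1, b = 4, c = -1/2.
So h(u) = u² + 4u - 1/2.
The leading coefficient is 1.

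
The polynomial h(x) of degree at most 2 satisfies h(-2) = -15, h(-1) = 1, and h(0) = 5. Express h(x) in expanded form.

h(x) = -6x^2 - 2x + 5

Using the Lagrange interpolation formula with nodes -2, -1, 0:
  L_0(x) = (x + 1)x / 2
  L_1(x) = (x + 2)x / -1
  L_2(x) = (x + 2)(x + 1) / 2
Then h(x) = -15·L_0(x) + 1·L_1(x) + 5·L_2(x).
Expanding and collecting terms gives h(x) = -6x^2 - 2x + 5.
Check: h(-1) = 1. ✓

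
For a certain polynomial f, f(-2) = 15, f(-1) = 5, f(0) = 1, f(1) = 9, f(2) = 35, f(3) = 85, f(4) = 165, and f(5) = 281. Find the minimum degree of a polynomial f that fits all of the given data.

3

Forward differences of the values at u = -2, -1, 0, 1, 2, 3, 4, 5:
  f  : 15  5  1  9  35  85  165  281
  Δ  : -10  -4  8  26  50  80  116
  Δ^2: 6  12  18  24  30  36
  Δ^3: 6  6  6  6  6
  Δ^4: 0  0  0  0
  Δ^5: 0  0  0
  Δ^6: 0  0
  Δ^7: 0
The third differences are constant (6) and nonzero, while all higher differences vanish, so the minimal degree is 3.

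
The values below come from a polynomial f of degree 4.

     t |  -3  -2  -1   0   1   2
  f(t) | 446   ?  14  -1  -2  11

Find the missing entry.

115

The 5 known points determine the degree-4 polynomial uniquely.
Write f(t) = at^4 + bt^3 + ct^2 + dt + e. Substituting each data point gives a linear system:
  81a - 27b + 9c - 3d + e = 446
  a - b + c - d + e = 14
  e = -1
  a + b + c + d + e = -2
  16a + 8b + 4c + 2d + e = 11
Solving the system yields a = 3, b = -6, c = 4, d = -2, e = -1.
So f(t) = 3t⁴ - 6t³ + 4t² - 2t - 1.
Then f(-2) = 115.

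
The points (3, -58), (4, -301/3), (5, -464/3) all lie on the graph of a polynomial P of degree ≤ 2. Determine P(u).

P(u) = -6u^2 - (1/3)u - 3

Write P(u) = au^2 + bu + c. Substituting each data point gives a linear system:
  9a + 3b + c = -58
  16a + 4b + c = -301/3
  25a + 5b + c = -464/3
Solving the system yields a = -6, b = -1/3, c = -3.
So P(u) = -6u² - (1/3)u - 3.
Check: P(5) = -464/3. ✓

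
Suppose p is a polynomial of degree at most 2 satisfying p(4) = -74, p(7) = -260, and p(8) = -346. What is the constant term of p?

Write p(x) = ax^2 + bx + c. Substituting each data point gives a linear system:
  16a + 4b + c = -74
  49a + 7b + c = -260
  64a + 8b + c = -346
Solving the system yields a = -6, b = 4, c = 6.
So p(x) = -6x² + 4x + 6.
The constant term is 6.

6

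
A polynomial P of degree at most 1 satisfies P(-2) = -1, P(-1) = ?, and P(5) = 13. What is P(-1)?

The 2 known points determine the degree-1 polynomial uniquely.
Write P(n) = an + b. Substituting each data point gives a linear system:
  -2a + b = -1
  5a + b = 13
Solving the system yields a = 2, b = 3.
So P(n) = 2n + 3.
Then P(-1) = 1.

1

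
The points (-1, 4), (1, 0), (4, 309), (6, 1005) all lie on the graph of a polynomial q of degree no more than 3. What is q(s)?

Write q(s) = as^3 + bs^2 + cs + d. Substituting each data point gives a linear system:
  -a + b - c + d = 4
  a + b + c + d = 0
  64a + 16b + 4c + d = 309
  216a + 36b + 6c + d = 1005
Solving the system yields a = 4, b = 5, c = -6, d = -3.
So q(s) = 4s^3 + 5s^2 - 6s - 3.
Check: q(1) = 0. ✓

q(s) = 4s^3 + 5s^2 - 6s - 3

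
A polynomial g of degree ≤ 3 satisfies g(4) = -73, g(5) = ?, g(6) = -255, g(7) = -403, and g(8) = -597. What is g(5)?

The 4 known points determine the degree-3 polynomial uniquely.
Write g(n) = an^3 + bn^2 + cn + d. Substituting each data point gives a linear system:
  64a + 16b + 4c + d = -73
  216a + 36b + 6c + d = -255
  343a + 49b + 7c + d = -403
  512a + 64b + 8c + d = -597
Solving the system yields a = -1, b = -2, c = 5, d = 3.
So g(n) = -n³ - 2n² + 5n + 3.
Then g(5) = -147.

-147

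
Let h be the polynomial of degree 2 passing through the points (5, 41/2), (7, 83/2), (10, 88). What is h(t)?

h(t) = t^2 - (3/2)t + 3

Using the Lagrange interpolation formula with nodes 5, 7, 10:
  L_0(t) = (t - 7)(t - 10) / 10
  L_1(t) = (t - 5)(t - 10) / -6
  L_2(t) = (t - 5)(t - 7) / 15
Then h(t) = 41/2·L_0(t) + 83/2·L_1(t) + 88·L_2(t).
Expanding and collecting terms gives h(t) = t² - (3/2)t + 3.
Check: h(10) = 88. ✓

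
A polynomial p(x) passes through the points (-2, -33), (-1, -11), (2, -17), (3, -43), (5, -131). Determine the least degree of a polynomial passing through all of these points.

2

Divided differences on the nodes -2, -1, 2, 3, 5:
  order 0: -33  -11  -17  -43  -131
  order 1: 22  -2  -26  -44
  order 2: -6  -6  -6
  order 3: 0  0
  order 4: 0
The order-2 divided differences are all -6 (nonzero) and every higher order vanishes, so the data lies on a polynomial of degree exactly 2.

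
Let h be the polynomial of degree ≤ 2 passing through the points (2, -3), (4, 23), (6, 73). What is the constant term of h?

-5

Write h(n) = an^2 + bn + c. Substituting each data point gives a linear system:
  4a + 2b + c = -3
  16a + 4b + c = 23
  36a + 6b + c = 73
Solving the system yields a = 3, b = -5, c = -5.
So h(n) = 3n^2 - 5n - 5.
The constant term is -5.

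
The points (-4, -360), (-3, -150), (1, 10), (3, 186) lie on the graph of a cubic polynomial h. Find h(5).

Write h(s) = as^3 + bs^2 + cs + d. Substituting each data point gives a linear system:
  -64a + 16b - 4c + d = -360
  -27a + 9b - 3c + d = -150
  a + b + c + d = 10
  27a + 9b + 3c + d = 186
Solving the system yields a = 6, b = 2, c = 2, d = 0.
So h(s) = 6s^3 + 2s^2 + 2s.
Then h(5) = 810.

810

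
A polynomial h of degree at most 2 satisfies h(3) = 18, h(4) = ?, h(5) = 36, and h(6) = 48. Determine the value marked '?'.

26

On equispaced nodes a degree-2 polynomial has vanishing third forward difference, so
  - h(3) + 3·h(4) - 3·h(5) + h(6) = 0.
Substituting the known values and solving for h(4):
  3·h(4) = 78
  h(4) = 26.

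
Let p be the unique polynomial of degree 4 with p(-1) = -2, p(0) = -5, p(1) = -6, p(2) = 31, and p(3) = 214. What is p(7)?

7086

Using the Lagrange interpolation formula with nodes -1, 0, 1, 2, 3:
  L_0(s) = s(s - 1)(s - 2)(s - 3) / 24
  L_1(s) = (s + 1)(s - 1)(s - 2)(s - 3) / -6
  L_2(s) = (s + 1)s(s - 2)(s - 3) / 4
  L_3(s) = (s + 1)s(s - 1)(s - 3) / -6
  L_4(s) = (s + 1)s(s - 1)(s - 2) / 24
Then p(s) = -2·L_0(s) - 5·L_1(s) - 6·L_2(s) + 31·L_3(s) + 214·L_4(s).
Expanding and collecting terms gives p(s) = 3s^4 - 2s^2 - 2s - 5.
Evaluating at s = 7: p(7) = 7086.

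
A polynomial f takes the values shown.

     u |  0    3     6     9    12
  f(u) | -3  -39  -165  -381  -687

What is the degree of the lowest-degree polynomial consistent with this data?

Forward differences of the values at u = 0, 3, 6, 9, 12:
  f  : -3  -39  -165  -381  -687
  Δ  : -36  -126  -216  -306
  Δ^2: -90  -90  -90
  Δ^3: 0  0
  Δ^4: 0
The second differences are constant (-90) and nonzero, while all higher differences vanish, so the minimal degree is 2.

2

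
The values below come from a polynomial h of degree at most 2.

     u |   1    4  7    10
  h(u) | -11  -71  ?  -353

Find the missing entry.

The 3 known points determine the degree-2 polynomial uniquely.
Write h(u) = au^2 + bu + c. Substituting each data point gives a linear system:
  a + b + c = -11
  16a + 4b + c = -71
  100a + 10b + c = -353
Solving the system yields a = -3, b = -5, c = -3.
So h(u) = -3u^2 - 5u - 3.
Then h(7) = -185.

-185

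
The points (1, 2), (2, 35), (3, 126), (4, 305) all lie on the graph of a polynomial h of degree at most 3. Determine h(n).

Using the Lagrange interpolation formula with nodes 1, 2, 3, 4:
  L_0(n) = (n - 2)(n - 3)(n - 4) / -6
  L_1(n) = (n - 1)(n - 3)(n - 4) / 2
  L_2(n) = (n - 1)(n - 2)(n - 4) / -2
  L_3(n) = (n - 1)(n - 2)(n - 3) / 6
Then h(n) = 2·L_0(n) + 35·L_1(n) + 126·L_2(n) + 305·L_3(n).
Expanding and collecting terms gives h(n) = 5n³ - n² + n - 3.
Check: h(3) = 126. ✓

h(n) = 5n^3 - n^2 + n - 3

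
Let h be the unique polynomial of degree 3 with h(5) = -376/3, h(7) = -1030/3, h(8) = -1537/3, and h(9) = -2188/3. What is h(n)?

h(n) = -n^3 - 1/3

Write h(n) = an^3 + bn^2 + cn + d. Substituting each data point gives a linear system:
  125a + 25b + 5c + d = -376/3
  343a + 49b + 7c + d = -1030/3
  512a + 64b + 8c + d = -1537/3
  729a + 81b + 9c + d = -2188/3
Solving the system yields a = -1, b = 0, c = 0, d = -1/3.
So h(n) = -n^3 - 1/3.
Check: h(8) = -1537/3. ✓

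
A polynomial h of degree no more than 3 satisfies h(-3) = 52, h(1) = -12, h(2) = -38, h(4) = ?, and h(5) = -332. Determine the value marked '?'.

-186

The 4 known points determine the degree-3 polynomial uniquely.
Write h(n) = an^3 + bn^2 + cn + d. Substituting each data point gives a linear system:
  -27a + 9b - 3c + d = 52
  a + b + c + d = -12
  8a + 4b + 2c + d = -38
  125a + 25b + 5c + d = -332
Solving the system yields a = -2, b = -2, c = -6, d = -2.
So h(n) = -2n^3 - 2n^2 - 6n - 2.
Then h(4) = -186.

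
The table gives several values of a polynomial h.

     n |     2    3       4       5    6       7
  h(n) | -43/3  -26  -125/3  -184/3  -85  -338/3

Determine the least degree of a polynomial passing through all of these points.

Forward differences of the values at n = 2, 3, 4, 5, 6, 7:
  h  : -43/3  -26  -125/3  -184/3  -85  -338/3
  Δ  : -35/3  -47/3  -59/3  -71/3  -83/3
  Δ^2: -4  -4  -4  -4
  Δ^3: 0  0  0
  Δ^4: 0  0
  Δ^5: 0
The second differences are constant (-4) and nonzero, while all higher differences vanish, so the minimal degree is 2.

2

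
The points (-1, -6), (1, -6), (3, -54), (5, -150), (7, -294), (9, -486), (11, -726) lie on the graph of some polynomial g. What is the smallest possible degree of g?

2

Forward differences of the values at t = -1, 1, 3, 5, 7, 9, 11:
  g  : -6  -6  -54  -150  -294  -486  -726
  Δ  : 0  -48  -96  -144  -192  -240
  Δ^2: -48  -48  -48  -48  -48
  Δ^3: 0  0  0  0
  Δ^4: 0  0  0
  Δ^5: 0  0
  Δ^6: 0
The second differences are constant (-48) and nonzero, while all higher differences vanish, so the minimal degree is 2.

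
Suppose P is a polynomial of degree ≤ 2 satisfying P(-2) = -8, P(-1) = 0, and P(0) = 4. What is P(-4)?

-36

Using the Lagrange interpolation formula with nodes -2, -1, 0:
  L_0(x) = (x + 1)x / 2
  L_1(x) = (x + 2)x / -1
  L_2(x) = (x + 2)(x + 1) / 2
Then P(x) = -8·L_0(x) + 0·L_1(x) + 4·L_2(x).
Expanding and collecting terms gives P(x) = -2x^2 + 2x + 4.
Evaluating at x = -4: P(-4) = -36.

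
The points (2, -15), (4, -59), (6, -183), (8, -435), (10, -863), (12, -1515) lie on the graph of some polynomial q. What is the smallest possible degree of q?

Forward differences of the values at n = 2, 4, 6, 8, 10, 12:
  q  : -15  -59  -183  -435  -863  -1515
  Δ  : -44  -124  -252  -428  -652
  Δ^2: -80  -128  -176  -224
  Δ^3: -48  -48  -48
  Δ^4: 0  0
  Δ^5: 0
The third differences are constant (-48) and nonzero, while all higher differences vanish, so the minimal degree is 3.

3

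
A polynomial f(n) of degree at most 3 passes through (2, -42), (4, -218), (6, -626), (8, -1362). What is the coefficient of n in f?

Write f(n) = an^3 + bn^2 + cn + d. Substituting each data point gives a linear system:
  8a + 4b + 2c + d = -42
  64a + 16b + 4c + d = -218
  216a + 36b + 6c + d = -626
  512a + 64b + 8c + d = -1362
Solving the system yields a = -2, b = -5, c = -2, d = -2.
So f(n) = -2n^3 - 5n^2 - 2n - 2.
The coefficient of n is -2.

-2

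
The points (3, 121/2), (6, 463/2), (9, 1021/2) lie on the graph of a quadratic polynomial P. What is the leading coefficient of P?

6

Write P(u) = au^2 + bu + c. Substituting each data point gives a linear system:
  9a + 3b + c = 121/2
  36a + 6b + c = 463/2
  81a + 9b + c = 1021/2
Solving the system yields a = 6, b = 3, c = -5/2.
So P(u) = 6u^2 + 3u - 5/2.
The leading coefficient is 6.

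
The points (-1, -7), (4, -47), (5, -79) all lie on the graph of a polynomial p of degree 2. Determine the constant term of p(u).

Write p(u) = au^2 + bu + c. Substituting each data point gives a linear system:
  a - b + c = -7
  16a + 4b + c = -47
  25a + 5b + c = -79
Solving the system yields a = -4, b = 4, c = 1.
So p(u) = -4u^2 + 4u + 1.
The constant term is 1.

1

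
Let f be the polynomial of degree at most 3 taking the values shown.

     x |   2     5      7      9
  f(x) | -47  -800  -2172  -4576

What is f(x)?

Write f(x) = ax^3 + bx^2 + cx + d. Substituting each data point gives a linear system:
  8a + 4b + 2c + d = -47
  125a + 25b + 5c + d = -800
  343a + 49b + 7c + d = -2172
  729a + 81b + 9c + d = -4576
Solving the system yields a = -6, b = -3, c = 4, d = 5.
So f(x) = -6x^3 - 3x^2 + 4x + 5.
Check: f(5) = -800. ✓

f(x) = -6x^3 - 3x^2 + 4x + 5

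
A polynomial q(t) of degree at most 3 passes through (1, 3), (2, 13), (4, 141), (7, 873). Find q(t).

Write q(t) = at^3 + bt^2 + ct + d. Substituting each data point gives a linear system:
  a + b + c + d = 3
  8a + 4b + 2c + d = 13
  64a + 16b + 4c + d = 141
  343a + 49b + 7c + d = 873
Solving the system yields a = 3, b = -3, c = -2, d = 5.
So q(t) = 3t^3 - 3t^2 - 2t + 5.
Check: q(1) = 3. ✓

q(t) = 3t^3 - 3t^2 - 2t + 5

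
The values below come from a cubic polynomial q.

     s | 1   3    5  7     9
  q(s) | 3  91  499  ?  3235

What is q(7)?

On equispaced nodes a degree-3 polynomial has vanishing fourth forward difference, so
  q(1) - 4·q(3) + 6·q(5) - 4·q(7) + q(9) = 0.
Substituting the known values and solving for q(7):
  -4·q(7) = -5868
  q(7) = 1467.

1467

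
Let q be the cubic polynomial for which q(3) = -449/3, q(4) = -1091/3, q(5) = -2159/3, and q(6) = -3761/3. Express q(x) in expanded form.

q(x) = -6x^3 + x^2 + x + 1/3

Write q(x) = ax^3 + bx^2 + cx + d. Substituting each data point gives a linear system:
  27a + 9b + 3c + d = -449/3
  64a + 16b + 4c + d = -1091/3
  125a + 25b + 5c + d = -2159/3
  216a + 36b + 6c + d = -3761/3
Solving the system yields a = -6, b = 1, c = 1, d = 1/3.
So q(x) = -6x^3 + x^2 + x + 1/3.
Check: q(4) = -1091/3. ✓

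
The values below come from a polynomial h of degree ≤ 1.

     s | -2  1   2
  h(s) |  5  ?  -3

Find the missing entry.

-1

The 2 known points determine the degree-1 polynomial uniquely.
Write h(s) = as + b. Substituting each data point gives a linear system:
  -2a + b = 5
  2a + b = -3
Solving the system yields a = -2, b = 1.
So h(s) = -2s + 1.
Then h(1) = -1.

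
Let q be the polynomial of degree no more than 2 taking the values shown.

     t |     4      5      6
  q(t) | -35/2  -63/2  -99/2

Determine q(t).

q(t) = -2t^2 + 4t - 3/2

Using the Lagrange interpolation formula with nodes 4, 5, 6:
  L_0(t) = (t - 5)(t - 6) / 2
  L_1(t) = (t - 4)(t - 6) / -1
  L_2(t) = (t - 4)(t - 5) / 2
Then q(t) = -35/2·L_0(t) - 63/2·L_1(t) - 99/2·L_2(t).
Expanding and collecting terms gives q(t) = -2t^2 + 4t - 3/2.
Check: q(6) = -99/2. ✓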